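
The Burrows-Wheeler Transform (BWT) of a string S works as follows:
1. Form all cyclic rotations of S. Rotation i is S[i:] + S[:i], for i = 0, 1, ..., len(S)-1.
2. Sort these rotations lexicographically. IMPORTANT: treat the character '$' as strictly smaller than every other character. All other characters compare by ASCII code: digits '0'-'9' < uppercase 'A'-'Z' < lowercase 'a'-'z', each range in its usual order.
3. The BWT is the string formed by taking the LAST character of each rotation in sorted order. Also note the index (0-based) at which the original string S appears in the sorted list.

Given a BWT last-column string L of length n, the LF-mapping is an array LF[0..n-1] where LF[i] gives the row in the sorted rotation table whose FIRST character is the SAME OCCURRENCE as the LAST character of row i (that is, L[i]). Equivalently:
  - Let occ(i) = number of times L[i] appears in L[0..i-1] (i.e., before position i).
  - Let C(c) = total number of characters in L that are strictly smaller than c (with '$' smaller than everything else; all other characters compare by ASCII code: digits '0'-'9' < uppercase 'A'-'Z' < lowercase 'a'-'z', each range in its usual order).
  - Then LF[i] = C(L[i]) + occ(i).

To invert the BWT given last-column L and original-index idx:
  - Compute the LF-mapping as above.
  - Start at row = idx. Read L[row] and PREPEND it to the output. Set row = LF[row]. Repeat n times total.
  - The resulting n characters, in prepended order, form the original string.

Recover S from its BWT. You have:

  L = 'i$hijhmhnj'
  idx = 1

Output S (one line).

LF mapping: 4 0 1 5 6 2 8 3 9 7
Walk LF starting at row 1, prepending L[row]:
  step 1: row=1, L[1]='$', prepend. Next row=LF[1]=0
  step 2: row=0, L[0]='i', prepend. Next row=LF[0]=4
  step 3: row=4, L[4]='j', prepend. Next row=LF[4]=6
  step 4: row=6, L[6]='m', prepend. Next row=LF[6]=8
  step 5: row=8, L[8]='n', prepend. Next row=LF[8]=9
  step 6: row=9, L[9]='j', prepend. Next row=LF[9]=7
  step 7: row=7, L[7]='h', prepend. Next row=LF[7]=3
  step 8: row=3, L[3]='i', prepend. Next row=LF[3]=5
  step 9: row=5, L[5]='h', prepend. Next row=LF[5]=2
  step 10: row=2, L[2]='h', prepend. Next row=LF[2]=1
Reversed output: hhihjnmji$

Answer: hhihjnmji$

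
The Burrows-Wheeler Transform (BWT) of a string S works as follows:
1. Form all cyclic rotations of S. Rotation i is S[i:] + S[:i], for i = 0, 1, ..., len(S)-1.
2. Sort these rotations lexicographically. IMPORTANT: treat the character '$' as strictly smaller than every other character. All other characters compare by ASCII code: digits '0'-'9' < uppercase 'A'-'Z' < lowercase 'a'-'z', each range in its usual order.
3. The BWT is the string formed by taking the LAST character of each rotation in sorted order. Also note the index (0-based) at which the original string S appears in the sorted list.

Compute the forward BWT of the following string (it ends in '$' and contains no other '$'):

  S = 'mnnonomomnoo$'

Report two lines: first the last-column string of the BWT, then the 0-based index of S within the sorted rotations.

All 13 rotations (rotation i = S[i:]+S[:i]):
  rot[0] = mnnonomomnoo$
  rot[1] = nnonomomnoo$m
  rot[2] = nonomomnoo$mn
  rot[3] = onomomnoo$mnn
  rot[4] = nomomnoo$mnno
  rot[5] = omomnoo$mnnon
  rot[6] = momnoo$mnnono
  rot[7] = omnoo$mnnonom
  rot[8] = mnoo$mnnonomo
  rot[9] = noo$mnnonomom
  rot[10] = oo$mnnonomomn
  rot[11] = o$mnnonomomno
  rot[12] = $mnnonomomnoo
Sorted (with $ < everything):
  sorted[0] = $mnnonomomnoo  (last char: 'o')
  sorted[1] = mnnonomomnoo$  (last char: '$')
  sorted[2] = mnoo$mnnonomo  (last char: 'o')
  sorted[3] = momnoo$mnnono  (last char: 'o')
  sorted[4] = nnonomomnoo$m  (last char: 'm')
  sorted[5] = nomomnoo$mnno  (last char: 'o')
  sorted[6] = nonomomnoo$mn  (last char: 'n')
  sorted[7] = noo$mnnonomom  (last char: 'm')
  sorted[8] = o$mnnonomomno  (last char: 'o')
  sorted[9] = omnoo$mnnonom  (last char: 'm')
  sorted[10] = omomnoo$mnnon  (last char: 'n')
  sorted[11] = onomomnoo$mnn  (last char: 'n')
  sorted[12] = oo$mnnonomomn  (last char: 'n')
Last column: o$oomonmomnnn
Original string S is at sorted index 1

Answer: o$oomonmomnnn
1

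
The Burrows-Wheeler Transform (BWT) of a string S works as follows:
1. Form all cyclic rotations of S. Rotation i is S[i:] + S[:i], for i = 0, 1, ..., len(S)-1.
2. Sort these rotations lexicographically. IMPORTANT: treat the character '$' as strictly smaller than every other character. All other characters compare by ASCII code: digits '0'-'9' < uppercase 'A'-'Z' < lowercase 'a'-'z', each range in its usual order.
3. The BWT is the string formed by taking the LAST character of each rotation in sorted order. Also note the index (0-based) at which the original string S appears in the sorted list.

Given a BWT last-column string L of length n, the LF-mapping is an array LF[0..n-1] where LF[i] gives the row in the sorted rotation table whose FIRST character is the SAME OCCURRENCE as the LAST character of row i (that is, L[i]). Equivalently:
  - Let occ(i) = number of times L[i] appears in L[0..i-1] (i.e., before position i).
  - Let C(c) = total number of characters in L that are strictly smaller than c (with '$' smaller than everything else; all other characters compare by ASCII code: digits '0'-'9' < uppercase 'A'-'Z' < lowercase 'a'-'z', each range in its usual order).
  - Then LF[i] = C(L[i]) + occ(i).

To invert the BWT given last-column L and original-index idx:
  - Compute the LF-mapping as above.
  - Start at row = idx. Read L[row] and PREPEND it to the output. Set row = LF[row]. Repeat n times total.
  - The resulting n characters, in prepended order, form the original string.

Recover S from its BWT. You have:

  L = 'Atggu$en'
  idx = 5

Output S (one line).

Answer: nuggetA$

Derivation:
LF mapping: 1 6 3 4 7 0 2 5
Walk LF starting at row 5, prepending L[row]:
  step 1: row=5, L[5]='$', prepend. Next row=LF[5]=0
  step 2: row=0, L[0]='A', prepend. Next row=LF[0]=1
  step 3: row=1, L[1]='t', prepend. Next row=LF[1]=6
  step 4: row=6, L[6]='e', prepend. Next row=LF[6]=2
  step 5: row=2, L[2]='g', prepend. Next row=LF[2]=3
  step 6: row=3, L[3]='g', prepend. Next row=LF[3]=4
  step 7: row=4, L[4]='u', prepend. Next row=LF[4]=7
  step 8: row=7, L[7]='n', prepend. Next row=LF[7]=5
Reversed output: nuggetA$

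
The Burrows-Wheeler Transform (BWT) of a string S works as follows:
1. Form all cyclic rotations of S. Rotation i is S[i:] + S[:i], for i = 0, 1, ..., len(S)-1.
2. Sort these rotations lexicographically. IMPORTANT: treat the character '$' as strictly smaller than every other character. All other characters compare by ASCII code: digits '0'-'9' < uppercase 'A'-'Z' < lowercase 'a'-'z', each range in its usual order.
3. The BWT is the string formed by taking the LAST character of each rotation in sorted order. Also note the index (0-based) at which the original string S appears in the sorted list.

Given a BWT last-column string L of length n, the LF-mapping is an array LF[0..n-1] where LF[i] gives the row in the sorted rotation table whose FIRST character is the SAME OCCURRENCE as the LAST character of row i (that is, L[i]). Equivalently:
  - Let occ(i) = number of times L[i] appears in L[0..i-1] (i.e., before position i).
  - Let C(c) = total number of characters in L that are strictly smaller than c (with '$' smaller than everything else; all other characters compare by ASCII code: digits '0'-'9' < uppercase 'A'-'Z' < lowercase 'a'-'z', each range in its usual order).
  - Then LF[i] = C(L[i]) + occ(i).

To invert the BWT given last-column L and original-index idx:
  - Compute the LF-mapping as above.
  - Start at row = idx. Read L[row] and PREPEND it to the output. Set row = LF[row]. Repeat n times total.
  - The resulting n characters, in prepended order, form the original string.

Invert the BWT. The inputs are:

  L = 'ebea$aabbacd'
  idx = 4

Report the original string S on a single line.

Answer: adeabaabbce$

Derivation:
LF mapping: 10 5 11 1 0 2 3 6 7 4 8 9
Walk LF starting at row 4, prepending L[row]:
  step 1: row=4, L[4]='$', prepend. Next row=LF[4]=0
  step 2: row=0, L[0]='e', prepend. Next row=LF[0]=10
  step 3: row=10, L[10]='c', prepend. Next row=LF[10]=8
  step 4: row=8, L[8]='b', prepend. Next row=LF[8]=7
  step 5: row=7, L[7]='b', prepend. Next row=LF[7]=6
  step 6: row=6, L[6]='a', prepend. Next row=LF[6]=3
  step 7: row=3, L[3]='a', prepend. Next row=LF[3]=1
  step 8: row=1, L[1]='b', prepend. Next row=LF[1]=5
  step 9: row=5, L[5]='a', prepend. Next row=LF[5]=2
  step 10: row=2, L[2]='e', prepend. Next row=LF[2]=11
  step 11: row=11, L[11]='d', prepend. Next row=LF[11]=9
  step 12: row=9, L[9]='a', prepend. Next row=LF[9]=4
Reversed output: adeabaabbce$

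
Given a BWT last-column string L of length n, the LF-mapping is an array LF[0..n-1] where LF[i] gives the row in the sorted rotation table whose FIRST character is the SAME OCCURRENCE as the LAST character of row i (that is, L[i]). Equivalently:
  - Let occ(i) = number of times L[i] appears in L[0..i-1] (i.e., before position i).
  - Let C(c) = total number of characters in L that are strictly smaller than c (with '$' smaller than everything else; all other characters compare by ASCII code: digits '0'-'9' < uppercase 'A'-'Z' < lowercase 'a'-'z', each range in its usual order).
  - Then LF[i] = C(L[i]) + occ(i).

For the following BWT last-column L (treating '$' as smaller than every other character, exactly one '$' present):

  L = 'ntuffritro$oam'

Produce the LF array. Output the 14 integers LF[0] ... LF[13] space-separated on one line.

Char counts: '$':1, 'a':1, 'f':2, 'i':1, 'm':1, 'n':1, 'o':2, 'r':2, 't':2, 'u':1
C (first-col start): C('$')=0, C('a')=1, C('f')=2, C('i')=4, C('m')=5, C('n')=6, C('o')=7, C('r')=9, C('t')=11, C('u')=13
L[0]='n': occ=0, LF[0]=C('n')+0=6+0=6
L[1]='t': occ=0, LF[1]=C('t')+0=11+0=11
L[2]='u': occ=0, LF[2]=C('u')+0=13+0=13
L[3]='f': occ=0, LF[3]=C('f')+0=2+0=2
L[4]='f': occ=1, LF[4]=C('f')+1=2+1=3
L[5]='r': occ=0, LF[5]=C('r')+0=9+0=9
L[6]='i': occ=0, LF[6]=C('i')+0=4+0=4
L[7]='t': occ=1, LF[7]=C('t')+1=11+1=12
L[8]='r': occ=1, LF[8]=C('r')+1=9+1=10
L[9]='o': occ=0, LF[9]=C('o')+0=7+0=7
L[10]='$': occ=0, LF[10]=C('$')+0=0+0=0
L[11]='o': occ=1, LF[11]=C('o')+1=7+1=8
L[12]='a': occ=0, LF[12]=C('a')+0=1+0=1
L[13]='m': occ=0, LF[13]=C('m')+0=5+0=5

Answer: 6 11 13 2 3 9 4 12 10 7 0 8 1 5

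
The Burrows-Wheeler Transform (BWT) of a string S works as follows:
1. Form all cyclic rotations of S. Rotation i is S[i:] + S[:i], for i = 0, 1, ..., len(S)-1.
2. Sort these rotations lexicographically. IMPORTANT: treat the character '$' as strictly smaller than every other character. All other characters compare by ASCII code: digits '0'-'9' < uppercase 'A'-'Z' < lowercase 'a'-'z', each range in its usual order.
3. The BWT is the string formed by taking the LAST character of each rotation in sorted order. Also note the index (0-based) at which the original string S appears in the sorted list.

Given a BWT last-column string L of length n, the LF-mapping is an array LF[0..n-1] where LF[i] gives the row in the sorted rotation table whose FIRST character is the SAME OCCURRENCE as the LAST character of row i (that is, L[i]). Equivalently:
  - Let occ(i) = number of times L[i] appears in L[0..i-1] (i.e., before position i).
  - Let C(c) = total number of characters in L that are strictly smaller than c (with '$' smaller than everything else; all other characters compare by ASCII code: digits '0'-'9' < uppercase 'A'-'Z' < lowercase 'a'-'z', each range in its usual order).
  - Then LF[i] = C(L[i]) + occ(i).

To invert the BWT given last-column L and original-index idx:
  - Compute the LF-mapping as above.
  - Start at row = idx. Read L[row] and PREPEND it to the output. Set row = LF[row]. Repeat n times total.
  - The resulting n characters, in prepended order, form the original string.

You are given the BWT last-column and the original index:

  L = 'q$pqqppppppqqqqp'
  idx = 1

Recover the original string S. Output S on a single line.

Answer: ppppqqqqqppqppq$

Derivation:
LF mapping: 9 0 1 10 11 2 3 4 5 6 7 12 13 14 15 8
Walk LF starting at row 1, prepending L[row]:
  step 1: row=1, L[1]='$', prepend. Next row=LF[1]=0
  step 2: row=0, L[0]='q', prepend. Next row=LF[0]=9
  step 3: row=9, L[9]='p', prepend. Next row=LF[9]=6
  step 4: row=6, L[6]='p', prepend. Next row=LF[6]=3
  step 5: row=3, L[3]='q', prepend. Next row=LF[3]=10
  step 6: row=10, L[10]='p', prepend. Next row=LF[10]=7
  step 7: row=7, L[7]='p', prepend. Next row=LF[7]=4
  step 8: row=4, L[4]='q', prepend. Next row=LF[4]=11
  step 9: row=11, L[11]='q', prepend. Next row=LF[11]=12
  step 10: row=12, L[12]='q', prepend. Next row=LF[12]=13
  step 11: row=13, L[13]='q', prepend. Next row=LF[13]=14
  step 12: row=14, L[14]='q', prepend. Next row=LF[14]=15
  step 13: row=15, L[15]='p', prepend. Next row=LF[15]=8
  step 14: row=8, L[8]='p', prepend. Next row=LF[8]=5
  step 15: row=5, L[5]='p', prepend. Next row=LF[5]=2
  step 16: row=2, L[2]='p', prepend. Next row=LF[2]=1
Reversed output: ppppqqqqqppqppq$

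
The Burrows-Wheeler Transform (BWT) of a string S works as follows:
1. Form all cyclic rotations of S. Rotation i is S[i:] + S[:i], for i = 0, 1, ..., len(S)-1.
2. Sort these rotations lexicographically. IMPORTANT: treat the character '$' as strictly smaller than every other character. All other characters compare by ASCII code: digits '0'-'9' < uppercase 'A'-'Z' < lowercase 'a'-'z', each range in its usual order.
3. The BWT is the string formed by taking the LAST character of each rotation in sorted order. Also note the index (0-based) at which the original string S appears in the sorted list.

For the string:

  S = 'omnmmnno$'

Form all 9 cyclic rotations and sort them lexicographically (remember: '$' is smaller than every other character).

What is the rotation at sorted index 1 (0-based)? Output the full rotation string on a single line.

All 9 rotations (rotation i = S[i:]+S[:i]):
  rot[0] = omnmmnno$
  rot[1] = mnmmnno$o
  rot[2] = nmmnno$om
  rot[3] = mmnno$omn
  rot[4] = mnno$omnm
  rot[5] = nno$omnmm
  rot[6] = no$omnmmn
  rot[7] = o$omnmmnn
  rot[8] = $omnmmnno
Sorted (with $ < everything):
  sorted[0] = $omnmmnno
  sorted[1] = mmnno$omn
  sorted[2] = mnmmnno$o
  sorted[3] = mnno$omnm
  sorted[4] = nmmnno$om
  sorted[5] = nno$omnmm
  sorted[6] = no$omnmmn
  sorted[7] = o$omnmmnn
  sorted[8] = omnmmnno$
sorted[1] = mmnno$omn

Answer: mmnno$omn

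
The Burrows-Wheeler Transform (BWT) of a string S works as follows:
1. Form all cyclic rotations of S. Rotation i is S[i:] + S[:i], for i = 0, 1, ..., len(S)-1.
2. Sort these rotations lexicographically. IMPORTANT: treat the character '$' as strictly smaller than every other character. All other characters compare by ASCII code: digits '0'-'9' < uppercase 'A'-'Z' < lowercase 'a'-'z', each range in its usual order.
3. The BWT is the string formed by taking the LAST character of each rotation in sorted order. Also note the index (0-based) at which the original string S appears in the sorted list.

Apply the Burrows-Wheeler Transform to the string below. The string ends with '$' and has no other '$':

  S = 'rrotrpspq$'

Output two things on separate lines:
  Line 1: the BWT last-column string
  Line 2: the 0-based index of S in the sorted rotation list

Answer: qrsrprt$po
7

Derivation:
All 10 rotations (rotation i = S[i:]+S[:i]):
  rot[0] = rrotrpspq$
  rot[1] = rotrpspq$r
  rot[2] = otrpspq$rr
  rot[3] = trpspq$rro
  rot[4] = rpspq$rrot
  rot[5] = pspq$rrotr
  rot[6] = spq$rrotrp
  rot[7] = pq$rrotrps
  rot[8] = q$rrotrpsp
  rot[9] = $rrotrpspq
Sorted (with $ < everything):
  sorted[0] = $rrotrpspq  (last char: 'q')
  sorted[1] = otrpspq$rr  (last char: 'r')
  sorted[2] = pq$rrotrps  (last char: 's')
  sorted[3] = pspq$rrotr  (last char: 'r')
  sorted[4] = q$rrotrpsp  (last char: 'p')
  sorted[5] = rotrpspq$r  (last char: 'r')
  sorted[6] = rpspq$rrot  (last char: 't')
  sorted[7] = rrotrpspq$  (last char: '$')
  sorted[8] = spq$rrotrp  (last char: 'p')
  sorted[9] = trpspq$rro  (last char: 'o')
Last column: qrsrprt$po
Original string S is at sorted index 7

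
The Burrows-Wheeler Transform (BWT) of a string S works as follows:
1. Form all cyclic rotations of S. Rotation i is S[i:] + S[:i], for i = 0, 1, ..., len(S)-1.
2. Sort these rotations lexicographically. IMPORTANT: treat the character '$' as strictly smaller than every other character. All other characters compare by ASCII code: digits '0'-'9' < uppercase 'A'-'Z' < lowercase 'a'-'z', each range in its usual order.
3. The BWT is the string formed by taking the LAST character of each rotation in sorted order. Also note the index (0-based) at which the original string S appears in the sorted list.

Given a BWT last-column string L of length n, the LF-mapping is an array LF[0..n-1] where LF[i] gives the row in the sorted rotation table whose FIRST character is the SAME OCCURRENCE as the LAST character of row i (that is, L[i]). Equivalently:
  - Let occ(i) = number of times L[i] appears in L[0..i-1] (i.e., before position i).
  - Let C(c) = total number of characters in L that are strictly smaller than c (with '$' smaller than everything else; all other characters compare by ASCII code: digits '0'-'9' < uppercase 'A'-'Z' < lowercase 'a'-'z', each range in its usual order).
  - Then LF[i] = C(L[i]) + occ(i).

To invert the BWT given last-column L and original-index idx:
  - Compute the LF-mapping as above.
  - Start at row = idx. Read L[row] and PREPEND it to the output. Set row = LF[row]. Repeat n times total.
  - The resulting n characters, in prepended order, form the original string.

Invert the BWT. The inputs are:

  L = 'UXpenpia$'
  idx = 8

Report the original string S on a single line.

Answer: pineapXU$

Derivation:
LF mapping: 1 2 7 4 6 8 5 3 0
Walk LF starting at row 8, prepending L[row]:
  step 1: row=8, L[8]='$', prepend. Next row=LF[8]=0
  step 2: row=0, L[0]='U', prepend. Next row=LF[0]=1
  step 3: row=1, L[1]='X', prepend. Next row=LF[1]=2
  step 4: row=2, L[2]='p', prepend. Next row=LF[2]=7
  step 5: row=7, L[7]='a', prepend. Next row=LF[7]=3
  step 6: row=3, L[3]='e', prepend. Next row=LF[3]=4
  step 7: row=4, L[4]='n', prepend. Next row=LF[4]=6
  step 8: row=6, L[6]='i', prepend. Next row=LF[6]=5
  step 9: row=5, L[5]='p', prepend. Next row=LF[5]=8
Reversed output: pineapXU$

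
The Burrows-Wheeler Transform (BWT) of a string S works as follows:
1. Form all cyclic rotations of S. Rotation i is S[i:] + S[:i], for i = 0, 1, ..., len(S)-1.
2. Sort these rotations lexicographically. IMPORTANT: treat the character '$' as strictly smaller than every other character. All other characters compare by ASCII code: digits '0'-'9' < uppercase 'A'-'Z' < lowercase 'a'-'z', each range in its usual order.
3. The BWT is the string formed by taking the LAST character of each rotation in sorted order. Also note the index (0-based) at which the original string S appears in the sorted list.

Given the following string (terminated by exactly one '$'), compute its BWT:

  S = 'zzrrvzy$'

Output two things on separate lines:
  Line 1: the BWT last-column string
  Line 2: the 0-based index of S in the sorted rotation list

Answer: yzrrzzv$
7

Derivation:
All 8 rotations (rotation i = S[i:]+S[:i]):
  rot[0] = zzrrvzy$
  rot[1] = zrrvzy$z
  rot[2] = rrvzy$zz
  rot[3] = rvzy$zzr
  rot[4] = vzy$zzrr
  rot[5] = zy$zzrrv
  rot[6] = y$zzrrvz
  rot[7] = $zzrrvzy
Sorted (with $ < everything):
  sorted[0] = $zzrrvzy  (last char: 'y')
  sorted[1] = rrvzy$zz  (last char: 'z')
  sorted[2] = rvzy$zzr  (last char: 'r')
  sorted[3] = vzy$zzrr  (last char: 'r')
  sorted[4] = y$zzrrvz  (last char: 'z')
  sorted[5] = zrrvzy$z  (last char: 'z')
  sorted[6] = zy$zzrrv  (last char: 'v')
  sorted[7] = zzrrvzy$  (last char: '$')
Last column: yzrrzzv$
Original string S is at sorted index 7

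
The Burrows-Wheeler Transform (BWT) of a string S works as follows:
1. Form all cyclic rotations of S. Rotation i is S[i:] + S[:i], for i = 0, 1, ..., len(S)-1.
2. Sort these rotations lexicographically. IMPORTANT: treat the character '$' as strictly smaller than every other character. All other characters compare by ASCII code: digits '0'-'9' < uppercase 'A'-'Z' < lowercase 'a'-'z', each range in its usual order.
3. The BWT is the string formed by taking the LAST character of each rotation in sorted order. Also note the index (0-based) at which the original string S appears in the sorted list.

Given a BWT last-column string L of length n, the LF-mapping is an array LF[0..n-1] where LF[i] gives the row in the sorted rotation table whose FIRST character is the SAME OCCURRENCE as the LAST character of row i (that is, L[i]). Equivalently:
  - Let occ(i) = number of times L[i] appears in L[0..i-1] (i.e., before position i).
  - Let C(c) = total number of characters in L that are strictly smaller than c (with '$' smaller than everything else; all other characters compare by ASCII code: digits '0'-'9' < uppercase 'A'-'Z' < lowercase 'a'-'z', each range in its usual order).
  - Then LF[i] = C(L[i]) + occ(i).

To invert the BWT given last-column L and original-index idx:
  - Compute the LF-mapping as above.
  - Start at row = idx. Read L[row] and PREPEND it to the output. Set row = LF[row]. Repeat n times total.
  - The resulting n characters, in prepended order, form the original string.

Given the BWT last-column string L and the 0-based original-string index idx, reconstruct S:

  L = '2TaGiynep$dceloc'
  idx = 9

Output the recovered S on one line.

LF mapping: 1 3 4 2 10 15 12 8 14 0 7 5 9 11 13 6
Walk LF starting at row 9, prepending L[row]:
  step 1: row=9, L[9]='$', prepend. Next row=LF[9]=0
  step 2: row=0, L[0]='2', prepend. Next row=LF[0]=1
  step 3: row=1, L[1]='T', prepend. Next row=LF[1]=3
  step 4: row=3, L[3]='G', prepend. Next row=LF[3]=2
  step 5: row=2, L[2]='a', prepend. Next row=LF[2]=4
  step 6: row=4, L[4]='i', prepend. Next row=LF[4]=10
  step 7: row=10, L[10]='d', prepend. Next row=LF[10]=7
  step 8: row=7, L[7]='e', prepend. Next row=LF[7]=8
  step 9: row=8, L[8]='p', prepend. Next row=LF[8]=14
  step 10: row=14, L[14]='o', prepend. Next row=LF[14]=13
  step 11: row=13, L[13]='l', prepend. Next row=LF[13]=11
  step 12: row=11, L[11]='c', prepend. Next row=LF[11]=5
  step 13: row=5, L[5]='y', prepend. Next row=LF[5]=15
  step 14: row=15, L[15]='c', prepend. Next row=LF[15]=6
  step 15: row=6, L[6]='n', prepend. Next row=LF[6]=12
  step 16: row=12, L[12]='e', prepend. Next row=LF[12]=9
Reversed output: encyclopediaGT2$

Answer: encyclopediaGT2$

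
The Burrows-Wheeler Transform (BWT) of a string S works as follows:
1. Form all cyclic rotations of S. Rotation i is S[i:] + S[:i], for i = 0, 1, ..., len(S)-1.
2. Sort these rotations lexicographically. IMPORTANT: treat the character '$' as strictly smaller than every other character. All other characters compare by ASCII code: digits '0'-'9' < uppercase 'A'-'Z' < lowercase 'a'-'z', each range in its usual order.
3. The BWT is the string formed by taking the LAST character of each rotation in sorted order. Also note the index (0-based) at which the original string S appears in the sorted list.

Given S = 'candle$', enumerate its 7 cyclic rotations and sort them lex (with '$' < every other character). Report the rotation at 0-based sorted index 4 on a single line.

Answer: e$candl

Derivation:
All 7 rotations (rotation i = S[i:]+S[:i]):
  rot[0] = candle$
  rot[1] = andle$c
  rot[2] = ndle$ca
  rot[3] = dle$can
  rot[4] = le$cand
  rot[5] = e$candl
  rot[6] = $candle
Sorted (with $ < everything):
  sorted[0] = $candle
  sorted[1] = andle$c
  sorted[2] = candle$
  sorted[3] = dle$can
  sorted[4] = e$candl
  sorted[5] = le$cand
  sorted[6] = ndle$ca
sorted[4] = e$candl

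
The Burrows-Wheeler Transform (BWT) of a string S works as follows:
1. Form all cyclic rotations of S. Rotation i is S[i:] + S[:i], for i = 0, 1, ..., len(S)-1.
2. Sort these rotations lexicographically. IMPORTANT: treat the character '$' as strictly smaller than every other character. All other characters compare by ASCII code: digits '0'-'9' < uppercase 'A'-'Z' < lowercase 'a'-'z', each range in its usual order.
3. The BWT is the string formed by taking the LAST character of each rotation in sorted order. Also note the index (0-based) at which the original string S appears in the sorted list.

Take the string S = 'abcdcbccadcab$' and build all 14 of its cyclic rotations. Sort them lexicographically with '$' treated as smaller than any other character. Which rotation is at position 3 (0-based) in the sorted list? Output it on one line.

All 14 rotations (rotation i = S[i:]+S[:i]):
  rot[0] = abcdcbccadcab$
  rot[1] = bcdcbccadcab$a
  rot[2] = cdcbccadcab$ab
  rot[3] = dcbccadcab$abc
  rot[4] = cbccadcab$abcd
  rot[5] = bccadcab$abcdc
  rot[6] = ccadcab$abcdcb
  rot[7] = cadcab$abcdcbc
  rot[8] = adcab$abcdcbcc
  rot[9] = dcab$abcdcbcca
  rot[10] = cab$abcdcbccad
  rot[11] = ab$abcdcbccadc
  rot[12] = b$abcdcbccadca
  rot[13] = $abcdcbccadcab
Sorted (with $ < everything):
  sorted[0] = $abcdcbccadcab
  sorted[1] = ab$abcdcbccadc
  sorted[2] = abcdcbccadcab$
  sorted[3] = adcab$abcdcbcc
  sorted[4] = b$abcdcbccadca
  sorted[5] = bccadcab$abcdc
  sorted[6] = bcdcbccadcab$a
  sorted[7] = cab$abcdcbccad
  sorted[8] = cadcab$abcdcbc
  sorted[9] = cbccadcab$abcd
  sorted[10] = ccadcab$abcdcb
  sorted[11] = cdcbccadcab$ab
  sorted[12] = dcab$abcdcbcca
  sorted[13] = dcbccadcab$abc
sorted[3] = adcab$abcdcbcc

Answer: adcab$abcdcbcc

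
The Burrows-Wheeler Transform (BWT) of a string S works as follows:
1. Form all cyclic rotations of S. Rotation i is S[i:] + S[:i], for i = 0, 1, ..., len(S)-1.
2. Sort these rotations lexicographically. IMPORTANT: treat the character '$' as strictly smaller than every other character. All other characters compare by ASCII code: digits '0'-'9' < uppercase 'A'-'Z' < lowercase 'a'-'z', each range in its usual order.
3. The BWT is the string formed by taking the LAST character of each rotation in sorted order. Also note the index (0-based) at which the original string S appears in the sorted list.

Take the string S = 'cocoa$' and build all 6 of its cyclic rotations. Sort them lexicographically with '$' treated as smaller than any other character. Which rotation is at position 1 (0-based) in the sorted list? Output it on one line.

All 6 rotations (rotation i = S[i:]+S[:i]):
  rot[0] = cocoa$
  rot[1] = ocoa$c
  rot[2] = coa$co
  rot[3] = oa$coc
  rot[4] = a$coco
  rot[5] = $cocoa
Sorted (with $ < everything):
  sorted[0] = $cocoa
  sorted[1] = a$coco
  sorted[2] = coa$co
  sorted[3] = cocoa$
  sorted[4] = oa$coc
  sorted[5] = ocoa$c
sorted[1] = a$coco

Answer: a$coco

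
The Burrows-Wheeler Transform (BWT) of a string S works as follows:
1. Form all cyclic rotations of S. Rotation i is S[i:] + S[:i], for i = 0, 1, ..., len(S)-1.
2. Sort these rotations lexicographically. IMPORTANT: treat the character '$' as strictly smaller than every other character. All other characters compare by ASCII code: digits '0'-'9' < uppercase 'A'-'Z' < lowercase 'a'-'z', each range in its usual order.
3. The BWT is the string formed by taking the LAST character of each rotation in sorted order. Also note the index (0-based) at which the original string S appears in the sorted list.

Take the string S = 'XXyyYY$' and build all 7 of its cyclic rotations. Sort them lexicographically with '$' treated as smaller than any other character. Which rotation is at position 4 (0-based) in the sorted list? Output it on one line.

All 7 rotations (rotation i = S[i:]+S[:i]):
  rot[0] = XXyyYY$
  rot[1] = XyyYY$X
  rot[2] = yyYY$XX
  rot[3] = yYY$XXy
  rot[4] = YY$XXyy
  rot[5] = Y$XXyyY
  rot[6] = $XXyyYY
Sorted (with $ < everything):
  sorted[0] = $XXyyYY
  sorted[1] = XXyyYY$
  sorted[2] = XyyYY$X
  sorted[3] = Y$XXyyY
  sorted[4] = YY$XXyy
  sorted[5] = yYY$XXy
  sorted[6] = yyYY$XX
sorted[4] = YY$XXyy

Answer: YY$XXyy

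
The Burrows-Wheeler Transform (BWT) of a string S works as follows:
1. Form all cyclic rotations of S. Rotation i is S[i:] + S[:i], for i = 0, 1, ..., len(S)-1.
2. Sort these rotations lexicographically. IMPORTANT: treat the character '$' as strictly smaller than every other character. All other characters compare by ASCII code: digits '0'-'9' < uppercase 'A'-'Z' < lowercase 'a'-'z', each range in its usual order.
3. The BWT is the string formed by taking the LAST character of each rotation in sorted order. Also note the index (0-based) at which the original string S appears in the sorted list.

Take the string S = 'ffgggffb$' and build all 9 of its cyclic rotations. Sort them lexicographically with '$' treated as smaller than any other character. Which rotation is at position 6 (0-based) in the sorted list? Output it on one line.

All 9 rotations (rotation i = S[i:]+S[:i]):
  rot[0] = ffgggffb$
  rot[1] = fgggffb$f
  rot[2] = gggffb$ff
  rot[3] = ggffb$ffg
  rot[4] = gffb$ffgg
  rot[5] = ffb$ffggg
  rot[6] = fb$ffgggf
  rot[7] = b$ffgggff
  rot[8] = $ffgggffb
Sorted (with $ < everything):
  sorted[0] = $ffgggffb
  sorted[1] = b$ffgggff
  sorted[2] = fb$ffgggf
  sorted[3] = ffb$ffggg
  sorted[4] = ffgggffb$
  sorted[5] = fgggffb$f
  sorted[6] = gffb$ffgg
  sorted[7] = ggffb$ffg
  sorted[8] = gggffb$ff
sorted[6] = gffb$ffgg

Answer: gffb$ffgg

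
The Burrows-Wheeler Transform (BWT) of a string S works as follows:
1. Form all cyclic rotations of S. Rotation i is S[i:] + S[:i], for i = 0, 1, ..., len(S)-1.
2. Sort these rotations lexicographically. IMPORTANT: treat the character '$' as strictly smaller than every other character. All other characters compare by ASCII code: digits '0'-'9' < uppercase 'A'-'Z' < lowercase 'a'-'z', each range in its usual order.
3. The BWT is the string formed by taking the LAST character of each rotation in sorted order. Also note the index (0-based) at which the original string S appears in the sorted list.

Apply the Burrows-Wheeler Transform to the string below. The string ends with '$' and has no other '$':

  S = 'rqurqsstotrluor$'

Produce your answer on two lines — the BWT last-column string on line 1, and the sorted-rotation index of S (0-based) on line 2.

All 16 rotations (rotation i = S[i:]+S[:i]):
  rot[0] = rqurqsstotrluor$
  rot[1] = qurqsstotrluor$r
  rot[2] = urqsstotrluor$rq
  rot[3] = rqsstotrluor$rqu
  rot[4] = qsstotrluor$rqur
  rot[5] = sstotrluor$rqurq
  rot[6] = stotrluor$rqurqs
  rot[7] = totrluor$rqurqss
  rot[8] = otrluor$rqurqsst
  rot[9] = trluor$rqurqssto
  rot[10] = rluor$rqurqsstot
  rot[11] = luor$rqurqsstotr
  rot[12] = uor$rqurqsstotrl
  rot[13] = or$rqurqsstotrlu
  rot[14] = r$rqurqsstotrluo
  rot[15] = $rqurqsstotrluor
Sorted (with $ < everything):
  sorted[0] = $rqurqsstotrluor  (last char: 'r')
  sorted[1] = luor$rqurqsstotr  (last char: 'r')
  sorted[2] = or$rqurqsstotrlu  (last char: 'u')
  sorted[3] = otrluor$rqurqsst  (last char: 't')
  sorted[4] = qsstotrluor$rqur  (last char: 'r')
  sorted[5] = qurqsstotrluor$r  (last char: 'r')
  sorted[6] = r$rqurqsstotrluo  (last char: 'o')
  sorted[7] = rluor$rqurqsstot  (last char: 't')
  sorted[8] = rqsstotrluor$rqu  (last char: 'u')
  sorted[9] = rqurqsstotrluor$  (last char: '$')
  sorted[10] = sstotrluor$rqurq  (last char: 'q')
  sorted[11] = stotrluor$rqurqs  (last char: 's')
  sorted[12] = totrluor$rqurqss  (last char: 's')
  sorted[13] = trluor$rqurqssto  (last char: 'o')
  sorted[14] = uor$rqurqsstotrl  (last char: 'l')
  sorted[15] = urqsstotrluor$rq  (last char: 'q')
Last column: rrutrrotu$qssolq
Original string S is at sorted index 9

Answer: rrutrrotu$qssolq
9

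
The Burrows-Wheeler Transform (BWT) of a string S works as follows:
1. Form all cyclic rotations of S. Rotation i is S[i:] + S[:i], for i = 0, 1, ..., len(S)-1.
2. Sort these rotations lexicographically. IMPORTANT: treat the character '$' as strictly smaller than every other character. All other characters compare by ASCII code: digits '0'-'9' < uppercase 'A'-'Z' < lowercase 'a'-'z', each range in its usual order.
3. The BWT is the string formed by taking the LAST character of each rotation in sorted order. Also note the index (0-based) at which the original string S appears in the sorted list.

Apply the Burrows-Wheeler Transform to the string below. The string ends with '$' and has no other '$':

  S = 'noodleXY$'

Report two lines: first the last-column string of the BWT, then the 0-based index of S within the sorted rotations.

All 9 rotations (rotation i = S[i:]+S[:i]):
  rot[0] = noodleXY$
  rot[1] = oodleXY$n
  rot[2] = odleXY$no
  rot[3] = dleXY$noo
  rot[4] = leXY$nood
  rot[5] = eXY$noodl
  rot[6] = XY$noodle
  rot[7] = Y$noodleX
  rot[8] = $noodleXY
Sorted (with $ < everything):
  sorted[0] = $noodleXY  (last char: 'Y')
  sorted[1] = XY$noodle  (last char: 'e')
  sorted[2] = Y$noodleX  (last char: 'X')
  sorted[3] = dleXY$noo  (last char: 'o')
  sorted[4] = eXY$noodl  (last char: 'l')
  sorted[5] = leXY$nood  (last char: 'd')
  sorted[6] = noodleXY$  (last char: '$')
  sorted[7] = odleXY$no  (last char: 'o')
  sorted[8] = oodleXY$n  (last char: 'n')
Last column: YeXold$on
Original string S is at sorted index 6

Answer: YeXold$on
6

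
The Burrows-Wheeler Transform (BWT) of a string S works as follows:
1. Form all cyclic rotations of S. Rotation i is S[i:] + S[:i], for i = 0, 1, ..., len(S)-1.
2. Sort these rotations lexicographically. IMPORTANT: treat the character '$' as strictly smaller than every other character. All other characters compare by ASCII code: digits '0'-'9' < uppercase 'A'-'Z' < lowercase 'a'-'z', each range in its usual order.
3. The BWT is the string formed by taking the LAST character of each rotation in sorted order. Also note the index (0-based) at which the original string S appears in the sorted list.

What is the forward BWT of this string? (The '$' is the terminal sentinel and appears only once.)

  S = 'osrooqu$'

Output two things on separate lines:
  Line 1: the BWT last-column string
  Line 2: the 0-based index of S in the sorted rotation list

Answer: uro$osoq
3

Derivation:
All 8 rotations (rotation i = S[i:]+S[:i]):
  rot[0] = osrooqu$
  rot[1] = srooqu$o
  rot[2] = rooqu$os
  rot[3] = ooqu$osr
  rot[4] = oqu$osro
  rot[5] = qu$osroo
  rot[6] = u$osrooq
  rot[7] = $osrooqu
Sorted (with $ < everything):
  sorted[0] = $osrooqu  (last char: 'u')
  sorted[1] = ooqu$osr  (last char: 'r')
  sorted[2] = oqu$osro  (last char: 'o')
  sorted[3] = osrooqu$  (last char: '$')
  sorted[4] = qu$osroo  (last char: 'o')
  sorted[5] = rooqu$os  (last char: 's')
  sorted[6] = srooqu$o  (last char: 'o')
  sorted[7] = u$osrooq  (last char: 'q')
Last column: uro$osoq
Original string S is at sorted index 3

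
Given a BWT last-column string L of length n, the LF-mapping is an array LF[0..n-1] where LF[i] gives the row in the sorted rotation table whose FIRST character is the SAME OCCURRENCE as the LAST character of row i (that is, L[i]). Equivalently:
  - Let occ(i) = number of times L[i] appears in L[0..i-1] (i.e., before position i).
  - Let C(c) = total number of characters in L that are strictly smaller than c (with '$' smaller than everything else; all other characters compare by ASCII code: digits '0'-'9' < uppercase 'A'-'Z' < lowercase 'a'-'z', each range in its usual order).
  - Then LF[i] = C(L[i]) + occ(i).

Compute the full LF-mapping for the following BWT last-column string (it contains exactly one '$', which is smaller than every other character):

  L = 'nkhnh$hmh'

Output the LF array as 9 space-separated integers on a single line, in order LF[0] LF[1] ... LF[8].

Char counts: '$':1, 'h':4, 'k':1, 'm':1, 'n':2
C (first-col start): C('$')=0, C('h')=1, C('k')=5, C('m')=6, C('n')=7
L[0]='n': occ=0, LF[0]=C('n')+0=7+0=7
L[1]='k': occ=0, LF[1]=C('k')+0=5+0=5
L[2]='h': occ=0, LF[2]=C('h')+0=1+0=1
L[3]='n': occ=1, LF[3]=C('n')+1=7+1=8
L[4]='h': occ=1, LF[4]=C('h')+1=1+1=2
L[5]='$': occ=0, LF[5]=C('$')+0=0+0=0
L[6]='h': occ=2, LF[6]=C('h')+2=1+2=3
L[7]='m': occ=0, LF[7]=C('m')+0=6+0=6
L[8]='h': occ=3, LF[8]=C('h')+3=1+3=4

Answer: 7 5 1 8 2 0 3 6 4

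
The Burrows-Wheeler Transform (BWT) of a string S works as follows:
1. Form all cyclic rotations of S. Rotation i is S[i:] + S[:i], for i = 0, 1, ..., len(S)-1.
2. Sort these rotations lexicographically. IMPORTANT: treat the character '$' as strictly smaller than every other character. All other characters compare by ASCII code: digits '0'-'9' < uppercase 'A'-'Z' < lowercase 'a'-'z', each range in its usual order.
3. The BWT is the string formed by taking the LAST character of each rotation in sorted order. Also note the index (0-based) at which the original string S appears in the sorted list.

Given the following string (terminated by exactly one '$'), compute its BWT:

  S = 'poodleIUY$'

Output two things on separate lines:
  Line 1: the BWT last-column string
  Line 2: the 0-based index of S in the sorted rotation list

All 10 rotations (rotation i = S[i:]+S[:i]):
  rot[0] = poodleIUY$
  rot[1] = oodleIUY$p
  rot[2] = odleIUY$po
  rot[3] = dleIUY$poo
  rot[4] = leIUY$pood
  rot[5] = eIUY$poodl
  rot[6] = IUY$poodle
  rot[7] = UY$poodleI
  rot[8] = Y$poodleIU
  rot[9] = $poodleIUY
Sorted (with $ < everything):
  sorted[0] = $poodleIUY  (last char: 'Y')
  sorted[1] = IUY$poodle  (last char: 'e')
  sorted[2] = UY$poodleI  (last char: 'I')
  sorted[3] = Y$poodleIU  (last char: 'U')
  sorted[4] = dleIUY$poo  (last char: 'o')
  sorted[5] = eIUY$poodl  (last char: 'l')
  sorted[6] = leIUY$pood  (last char: 'd')
  sorted[7] = odleIUY$po  (last char: 'o')
  sorted[8] = oodleIUY$p  (last char: 'p')
  sorted[9] = poodleIUY$  (last char: '$')
Last column: YeIUoldop$
Original string S is at sorted index 9

Answer: YeIUoldop$
9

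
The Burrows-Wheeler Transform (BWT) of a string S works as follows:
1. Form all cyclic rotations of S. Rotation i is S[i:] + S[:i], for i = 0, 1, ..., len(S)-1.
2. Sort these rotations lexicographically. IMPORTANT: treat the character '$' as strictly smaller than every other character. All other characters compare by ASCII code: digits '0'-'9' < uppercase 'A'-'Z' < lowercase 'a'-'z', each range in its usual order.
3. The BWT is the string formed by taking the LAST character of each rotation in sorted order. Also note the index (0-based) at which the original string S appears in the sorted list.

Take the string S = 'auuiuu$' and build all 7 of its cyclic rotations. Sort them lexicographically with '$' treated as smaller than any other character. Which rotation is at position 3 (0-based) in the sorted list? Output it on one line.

All 7 rotations (rotation i = S[i:]+S[:i]):
  rot[0] = auuiuu$
  rot[1] = uuiuu$a
  rot[2] = uiuu$au
  rot[3] = iuu$auu
  rot[4] = uu$auui
  rot[5] = u$auuiu
  rot[6] = $auuiuu
Sorted (with $ < everything):
  sorted[0] = $auuiuu
  sorted[1] = auuiuu$
  sorted[2] = iuu$auu
  sorted[3] = u$auuiu
  sorted[4] = uiuu$au
  sorted[5] = uu$auui
  sorted[6] = uuiuu$a
sorted[3] = u$auuiu

Answer: u$auuiu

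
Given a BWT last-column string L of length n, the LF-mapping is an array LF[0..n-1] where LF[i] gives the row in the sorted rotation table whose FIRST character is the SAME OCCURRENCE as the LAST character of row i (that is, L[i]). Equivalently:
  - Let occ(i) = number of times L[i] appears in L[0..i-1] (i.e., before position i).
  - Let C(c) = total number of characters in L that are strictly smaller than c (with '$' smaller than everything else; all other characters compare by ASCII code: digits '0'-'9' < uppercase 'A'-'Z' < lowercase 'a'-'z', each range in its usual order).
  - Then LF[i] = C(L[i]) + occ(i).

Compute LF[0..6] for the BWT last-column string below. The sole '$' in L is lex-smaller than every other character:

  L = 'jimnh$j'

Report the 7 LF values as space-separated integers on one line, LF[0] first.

Char counts: '$':1, 'h':1, 'i':1, 'j':2, 'm':1, 'n':1
C (first-col start): C('$')=0, C('h')=1, C('i')=2, C('j')=3, C('m')=5, C('n')=6
L[0]='j': occ=0, LF[0]=C('j')+0=3+0=3
L[1]='i': occ=0, LF[1]=C('i')+0=2+0=2
L[2]='m': occ=0, LF[2]=C('m')+0=5+0=5
L[3]='n': occ=0, LF[3]=C('n')+0=6+0=6
L[4]='h': occ=0, LF[4]=C('h')+0=1+0=1
L[5]='$': occ=0, LF[5]=C('$')+0=0+0=0
L[6]='j': occ=1, LF[6]=C('j')+1=3+1=4

Answer: 3 2 5 6 1 0 4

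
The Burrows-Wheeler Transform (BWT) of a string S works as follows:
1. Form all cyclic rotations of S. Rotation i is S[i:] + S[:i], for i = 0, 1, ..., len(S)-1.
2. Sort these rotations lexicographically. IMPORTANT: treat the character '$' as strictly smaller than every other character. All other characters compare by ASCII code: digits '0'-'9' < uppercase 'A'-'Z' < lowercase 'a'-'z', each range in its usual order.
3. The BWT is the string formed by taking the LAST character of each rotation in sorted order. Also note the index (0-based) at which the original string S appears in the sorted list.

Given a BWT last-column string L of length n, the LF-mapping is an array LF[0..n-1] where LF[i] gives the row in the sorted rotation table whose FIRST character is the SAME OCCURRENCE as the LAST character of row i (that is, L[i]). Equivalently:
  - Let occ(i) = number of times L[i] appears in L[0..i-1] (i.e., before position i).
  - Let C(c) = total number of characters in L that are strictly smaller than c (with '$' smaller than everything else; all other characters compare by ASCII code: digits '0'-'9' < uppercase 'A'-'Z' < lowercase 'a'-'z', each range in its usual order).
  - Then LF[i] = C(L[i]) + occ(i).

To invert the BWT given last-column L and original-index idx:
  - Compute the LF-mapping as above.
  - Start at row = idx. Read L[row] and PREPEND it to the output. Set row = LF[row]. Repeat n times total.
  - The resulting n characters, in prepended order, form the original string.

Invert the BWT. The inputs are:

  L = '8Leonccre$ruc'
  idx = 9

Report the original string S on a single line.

Answer: occurrenceL8$

Derivation:
LF mapping: 1 2 6 9 8 3 4 10 7 0 11 12 5
Walk LF starting at row 9, prepending L[row]:
  step 1: row=9, L[9]='$', prepend. Next row=LF[9]=0
  step 2: row=0, L[0]='8', prepend. Next row=LF[0]=1
  step 3: row=1, L[1]='L', prepend. Next row=LF[1]=2
  step 4: row=2, L[2]='e', prepend. Next row=LF[2]=6
  step 5: row=6, L[6]='c', prepend. Next row=LF[6]=4
  step 6: row=4, L[4]='n', prepend. Next row=LF[4]=8
  step 7: row=8, L[8]='e', prepend. Next row=LF[8]=7
  step 8: row=7, L[7]='r', prepend. Next row=LF[7]=10
  step 9: row=10, L[10]='r', prepend. Next row=LF[10]=11
  step 10: row=11, L[11]='u', prepend. Next row=LF[11]=12
  step 11: row=12, L[12]='c', prepend. Next row=LF[12]=5
  step 12: row=5, L[5]='c', prepend. Next row=LF[5]=3
  step 13: row=3, L[3]='o', prepend. Next row=LF[3]=9
Reversed output: occurrenceL8$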